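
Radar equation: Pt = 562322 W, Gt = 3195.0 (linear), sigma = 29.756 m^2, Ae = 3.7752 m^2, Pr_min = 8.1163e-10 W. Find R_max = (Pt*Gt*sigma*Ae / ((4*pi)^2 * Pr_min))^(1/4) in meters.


R^4 = 562322*3195.0*29.756*3.7752 / ((4*pi)^2 * 8.1163e-10) = 1.574681e+18
R_max = 1.574681e+18^0.25 = 35424 m

35424 m


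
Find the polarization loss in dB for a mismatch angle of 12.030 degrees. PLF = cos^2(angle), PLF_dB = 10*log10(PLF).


PLF_linear = cos^2(12.030 deg) = 0.9565595
PLF_dB = 10 * log10(0.9565595) = -0.1929 dB

-0.1929 dB


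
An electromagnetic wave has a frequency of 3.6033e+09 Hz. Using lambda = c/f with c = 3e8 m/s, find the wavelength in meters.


lambda = c / f = 3.0000e+08 / 3.6033e+09 = 0.08326 m

0.08326 m


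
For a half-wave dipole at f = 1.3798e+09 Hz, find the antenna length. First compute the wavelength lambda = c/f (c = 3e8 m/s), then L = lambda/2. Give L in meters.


lambda = c / f = 3.0000e+08 / 1.3798e+09 = 0.2174228 m
L = lambda / 2 = 0.2174228 / 2 = 0.1087 m

0.1087 m


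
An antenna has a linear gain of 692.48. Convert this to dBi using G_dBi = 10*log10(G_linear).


G_dBi = 10 * log10(692.48) = 28.40 dBi

28.40 dBi


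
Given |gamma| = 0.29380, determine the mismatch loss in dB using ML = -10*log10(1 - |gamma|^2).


ML = -10 * log10(1 - 0.29380^2) = -10 * log10(0.91368156) = 0.3921 dB

0.3921 dB


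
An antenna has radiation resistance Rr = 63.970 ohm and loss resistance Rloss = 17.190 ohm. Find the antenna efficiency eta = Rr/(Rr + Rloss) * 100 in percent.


eta = 63.970 / (63.970 + 17.190) * 100 = 78.82%

78.82%


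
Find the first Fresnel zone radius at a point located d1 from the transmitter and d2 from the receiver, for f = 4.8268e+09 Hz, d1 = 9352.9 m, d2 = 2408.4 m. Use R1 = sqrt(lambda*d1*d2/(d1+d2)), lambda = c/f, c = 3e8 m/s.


lambda = c / f = 3.0000e+08 / 4.8268e+09 = 0.06215298 m
R1 = sqrt(0.06215298 * 9352.9 * 2408.4 / (9352.9 + 2408.4)) = 10.91 m

10.91 m


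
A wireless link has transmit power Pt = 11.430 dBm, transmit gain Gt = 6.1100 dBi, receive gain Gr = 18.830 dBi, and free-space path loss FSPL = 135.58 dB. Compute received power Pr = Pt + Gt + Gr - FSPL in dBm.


Pr = 11.430 + 6.1100 + 18.830 - 135.58 = -99.21 dBm

-99.21 dBm


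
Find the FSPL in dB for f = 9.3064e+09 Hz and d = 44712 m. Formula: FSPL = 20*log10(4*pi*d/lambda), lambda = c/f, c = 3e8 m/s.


lambda = c / f = 3.0000e+08 / 9.3064e+09 = 0.03223588 m
FSPL = 20 * log10(4*pi*44712/0.03223588) = 144.8 dB

144.8 dB


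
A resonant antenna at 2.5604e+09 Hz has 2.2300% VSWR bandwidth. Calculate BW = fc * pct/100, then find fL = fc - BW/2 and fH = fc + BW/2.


BW = 2.5604e+09 * 2.2300/100 = 5.709692e+07 Hz
fL = 2.5604e+09 - 5.709692e+07/2 = 2.532e+09 Hz
fH = 2.5604e+09 + 5.709692e+07/2 = 2.589e+09 Hz

BW=5.710e+07 Hz, fL=2.532e+09 Hz, fH=2.589e+09 Hz


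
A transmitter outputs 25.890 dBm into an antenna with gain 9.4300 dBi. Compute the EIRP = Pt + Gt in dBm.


EIRP = Pt + Gt = 25.890 + 9.4300 = 35.32 dBm

35.32 dBm


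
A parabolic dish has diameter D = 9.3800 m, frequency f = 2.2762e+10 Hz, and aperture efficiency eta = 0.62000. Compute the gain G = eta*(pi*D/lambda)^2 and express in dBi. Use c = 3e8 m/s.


lambda = c / f = 3.0000e+08 / 2.2762e+10 = 0.01317986 m
G_linear = 0.62000 * (pi * 9.3800 / 0.01317986)^2 = 3.099385e+06
G_dBi = 10 * log10(3.099385e+06) = 64.91 dBi

64.91 dBi


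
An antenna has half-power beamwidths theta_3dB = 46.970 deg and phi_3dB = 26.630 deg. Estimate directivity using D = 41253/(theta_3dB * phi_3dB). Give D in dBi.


D_linear = 41253 / (46.970 * 26.630) = 32.98100
D_dBi = 10 * log10(32.98100) = 15.18 dBi

15.18 dBi


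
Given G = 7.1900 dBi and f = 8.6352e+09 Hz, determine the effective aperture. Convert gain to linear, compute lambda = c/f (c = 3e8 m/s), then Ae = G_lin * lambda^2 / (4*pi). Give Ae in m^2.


lambda = c / f = 3.0000e+08 / 8.6352e+09 = 0.03474152 m
G_linear = 10^(7.1900/10) = 5.236004
Ae = G_linear * lambda^2 / (4*pi) = 5.236004 * 0.03474152^2 / (4*pi) = 5.029e-04 m^2

5.029e-04 m^2


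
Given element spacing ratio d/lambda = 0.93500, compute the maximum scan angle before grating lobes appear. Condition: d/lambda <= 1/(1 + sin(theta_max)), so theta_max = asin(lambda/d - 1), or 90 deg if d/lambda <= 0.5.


lambda/d - 1 = 1/0.93500 - 1 = 0.06951872
theta_max = asin(0.06951872) = 3.986 deg

3.986 deg


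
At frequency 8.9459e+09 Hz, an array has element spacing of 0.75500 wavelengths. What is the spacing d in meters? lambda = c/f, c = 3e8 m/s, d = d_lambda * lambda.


lambda = c / f = 3.0000e+08 / 8.9459e+09 = 0.03353492 m
d = 0.75500 * 0.03353492 = 0.02532 m

0.02532 m


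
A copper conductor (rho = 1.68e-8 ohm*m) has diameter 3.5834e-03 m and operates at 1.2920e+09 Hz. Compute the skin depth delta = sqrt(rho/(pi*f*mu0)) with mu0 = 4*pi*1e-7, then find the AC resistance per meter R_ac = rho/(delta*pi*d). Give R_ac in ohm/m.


delta = sqrt(1.68e-8 / (pi * 1.2920e+09 * 4*pi*1e-7)) = 1.814862e-06 m
R_ac = 1.68e-8 / (1.814862e-06 * pi * 3.5834e-03) = 0.8223 ohm/m

0.8223 ohm/m


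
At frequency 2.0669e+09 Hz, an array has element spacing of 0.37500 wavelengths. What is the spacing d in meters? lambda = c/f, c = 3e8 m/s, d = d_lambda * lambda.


lambda = c / f = 3.0000e+08 / 2.0669e+09 = 0.1451449 m
d = 0.37500 * 0.1451449 = 0.05443 m

0.05443 m


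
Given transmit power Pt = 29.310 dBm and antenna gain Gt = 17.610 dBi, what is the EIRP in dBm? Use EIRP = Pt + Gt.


EIRP = Pt + Gt = 29.310 + 17.610 = 46.92 dBm

46.92 dBm


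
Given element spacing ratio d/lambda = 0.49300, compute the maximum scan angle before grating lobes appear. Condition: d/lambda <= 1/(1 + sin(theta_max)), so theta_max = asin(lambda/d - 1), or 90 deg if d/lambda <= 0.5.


lambda/d - 1 = 1/0.49300 - 1 = 1.028398 >= 1
d/lambda <= 0.5, so the array can scan to endfire without grating lobes: theta_max = 90 deg

90 deg


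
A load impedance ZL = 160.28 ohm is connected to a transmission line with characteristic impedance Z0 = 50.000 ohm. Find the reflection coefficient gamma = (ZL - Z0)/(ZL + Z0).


gamma = (160.28 - 50.000) / (160.28 + 50.000) = 0.5244

0.5244


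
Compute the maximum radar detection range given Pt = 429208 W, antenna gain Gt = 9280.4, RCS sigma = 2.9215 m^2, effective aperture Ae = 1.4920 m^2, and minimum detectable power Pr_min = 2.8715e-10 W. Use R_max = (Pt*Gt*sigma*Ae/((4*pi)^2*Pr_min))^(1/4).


R^4 = 429208*9280.4*2.9215*1.4920 / ((4*pi)^2 * 2.8715e-10) = 3.828959e+17
R_max = 3.828959e+17^0.25 = 24875 m

24875 m


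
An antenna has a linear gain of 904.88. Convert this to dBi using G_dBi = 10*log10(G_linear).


G_dBi = 10 * log10(904.88) = 29.57 dBi

29.57 dBi


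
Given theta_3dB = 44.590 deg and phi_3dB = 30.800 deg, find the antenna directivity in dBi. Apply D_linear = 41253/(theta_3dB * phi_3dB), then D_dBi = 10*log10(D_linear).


D_linear = 41253 / (44.590 * 30.800) = 30.03775
D_dBi = 10 * log10(30.03775) = 14.78 dBi

14.78 dBi


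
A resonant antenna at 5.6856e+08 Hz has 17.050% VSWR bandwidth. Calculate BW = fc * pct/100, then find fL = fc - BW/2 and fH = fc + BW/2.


BW = 5.6856e+08 * 17.050/100 = 9.693948e+07 Hz
fL = 5.6856e+08 - 9.693948e+07/2 = 5.201e+08 Hz
fH = 5.6856e+08 + 9.693948e+07/2 = 6.170e+08 Hz

BW=9.694e+07 Hz, fL=5.201e+08 Hz, fH=6.170e+08 Hz


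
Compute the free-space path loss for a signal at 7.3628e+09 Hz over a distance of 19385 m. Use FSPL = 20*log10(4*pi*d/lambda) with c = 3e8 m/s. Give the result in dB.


lambda = c / f = 3.0000e+08 / 7.3628e+09 = 0.04074537 m
FSPL = 20 * log10(4*pi*19385/0.04074537) = 135.5 dB

135.5 dB


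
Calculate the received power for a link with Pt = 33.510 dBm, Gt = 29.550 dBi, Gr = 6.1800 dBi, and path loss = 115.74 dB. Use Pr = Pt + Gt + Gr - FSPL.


Pr = 33.510 + 29.550 + 6.1800 - 115.74 = -46.50 dBm

-46.50 dBm


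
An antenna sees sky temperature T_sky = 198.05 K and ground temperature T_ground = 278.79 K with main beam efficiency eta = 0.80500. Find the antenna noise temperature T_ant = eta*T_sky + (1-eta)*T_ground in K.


T_ant = 0.80500 * 198.05 + (1 - 0.80500) * 278.79 = 213.8 K

213.8 K


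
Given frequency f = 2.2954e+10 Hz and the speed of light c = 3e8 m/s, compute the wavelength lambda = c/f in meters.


lambda = c / f = 3.0000e+08 / 2.2954e+10 = 0.01307 m

0.01307 m


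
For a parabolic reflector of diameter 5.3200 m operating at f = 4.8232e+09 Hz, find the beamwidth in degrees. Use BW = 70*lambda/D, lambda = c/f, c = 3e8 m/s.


lambda = c / f = 3.0000e+08 / 4.8232e+09 = 0.06219937 m
BW = 70 * 0.06219937 / 5.3200 = 0.8184 deg

0.8184 deg


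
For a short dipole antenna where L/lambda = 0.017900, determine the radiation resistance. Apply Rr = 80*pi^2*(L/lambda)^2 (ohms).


Rr = 80 * pi^2 * (0.017900)^2 = 80 * 9.869604 * 3.204100e-04 = 0.2530 ohm

0.2530 ohm


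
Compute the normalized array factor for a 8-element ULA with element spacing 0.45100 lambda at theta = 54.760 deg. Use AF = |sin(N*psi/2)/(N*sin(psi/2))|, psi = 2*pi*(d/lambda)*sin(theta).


psi = 2*pi*0.45100*sin(54.760 deg) = 2.314416 rad
AF = |sin(8*2.314416/2) / (8*sin(2.314416/2))| = 0.02271

0.02271


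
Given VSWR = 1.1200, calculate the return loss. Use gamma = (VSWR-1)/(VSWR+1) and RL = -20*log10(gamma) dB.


gamma = (1.1200 - 1) / (1.1200 + 1) = 0.05660377
RL = -20 * log10(0.05660377) = 24.94 dB

24.94 dB


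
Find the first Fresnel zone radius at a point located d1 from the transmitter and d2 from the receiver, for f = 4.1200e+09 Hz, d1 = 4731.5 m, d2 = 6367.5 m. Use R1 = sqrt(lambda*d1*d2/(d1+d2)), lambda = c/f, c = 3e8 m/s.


lambda = c / f = 3.0000e+08 / 4.1200e+09 = 0.07281553 m
R1 = sqrt(0.07281553 * 4731.5 * 6367.5 / (4731.5 + 6367.5)) = 14.06 m

14.06 m


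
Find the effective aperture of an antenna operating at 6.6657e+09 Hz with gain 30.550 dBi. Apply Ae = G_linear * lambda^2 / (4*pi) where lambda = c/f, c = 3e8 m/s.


lambda = c / f = 3.0000e+08 / 6.6657e+09 = 0.04500653 m
G_linear = 10^(30.550/10) = 1135.011
Ae = G_linear * lambda^2 / (4*pi) = 1135.011 * 0.04500653^2 / (4*pi) = 0.1830 m^2

0.1830 m^2


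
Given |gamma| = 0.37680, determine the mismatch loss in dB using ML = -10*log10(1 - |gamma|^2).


ML = -10 * log10(1 - 0.37680^2) = -10 * log10(0.85802176) = 0.6650 dB

0.6650 dB


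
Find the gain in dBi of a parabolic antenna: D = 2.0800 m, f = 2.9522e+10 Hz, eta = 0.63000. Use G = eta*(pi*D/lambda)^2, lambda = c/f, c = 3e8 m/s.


lambda = c / f = 3.0000e+08 / 2.9522e+10 = 0.01016191 m
G_linear = 0.63000 * (pi * 2.0800 / 0.01016191)^2 = 260505.1
G_dBi = 10 * log10(260505.1) = 54.16 dBi

54.16 dBi


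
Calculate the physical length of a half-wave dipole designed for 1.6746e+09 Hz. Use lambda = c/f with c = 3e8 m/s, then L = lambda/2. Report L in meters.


lambda = c / f = 3.0000e+08 / 1.6746e+09 = 0.1791473 m
L = lambda / 2 = 0.1791473 / 2 = 0.08957 m

0.08957 m


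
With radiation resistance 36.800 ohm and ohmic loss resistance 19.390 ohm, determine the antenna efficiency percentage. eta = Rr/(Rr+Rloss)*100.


eta = 36.800 / (36.800 + 19.390) * 100 = 65.49%

65.49%


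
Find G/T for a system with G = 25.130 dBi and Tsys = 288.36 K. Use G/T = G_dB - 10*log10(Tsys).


G/T = 25.130 - 10*log10(288.36) = 25.130 - 24.59935 = 0.5306 dB/K

0.5306 dB/K


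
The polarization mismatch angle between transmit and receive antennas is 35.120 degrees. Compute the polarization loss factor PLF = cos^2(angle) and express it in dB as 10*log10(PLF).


PLF_linear = cos^2(35.120 deg) = 0.6690405
PLF_dB = 10 * log10(0.6690405) = -1.745 dB

-1.745 dB


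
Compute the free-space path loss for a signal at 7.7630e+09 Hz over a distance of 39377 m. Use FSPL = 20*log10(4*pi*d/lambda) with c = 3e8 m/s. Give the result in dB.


lambda = c / f = 3.0000e+08 / 7.7630e+09 = 0.03864485 m
FSPL = 20 * log10(4*pi*39377/0.03864485) = 142.1 dB

142.1 dB


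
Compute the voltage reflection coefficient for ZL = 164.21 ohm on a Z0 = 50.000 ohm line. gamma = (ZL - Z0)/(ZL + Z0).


gamma = (164.21 - 50.000) / (164.21 + 50.000) = 0.5332

0.5332


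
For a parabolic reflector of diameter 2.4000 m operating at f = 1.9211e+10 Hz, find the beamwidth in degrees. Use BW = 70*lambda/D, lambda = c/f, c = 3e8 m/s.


lambda = c / f = 3.0000e+08 / 1.9211e+10 = 0.01561605 m
BW = 70 * 0.01561605 / 2.4000 = 0.4555 deg

0.4555 deg


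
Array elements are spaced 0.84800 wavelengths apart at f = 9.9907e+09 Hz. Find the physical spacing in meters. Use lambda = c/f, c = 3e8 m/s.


lambda = c / f = 3.0000e+08 / 9.9907e+09 = 0.03002793 m
d = 0.84800 * 0.03002793 = 0.02546 m

0.02546 m


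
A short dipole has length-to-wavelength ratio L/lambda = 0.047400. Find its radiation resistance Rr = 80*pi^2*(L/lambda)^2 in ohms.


Rr = 80 * pi^2 * (0.047400)^2 = 80 * 9.869604 * 2.246760e-03 = 1.774 ohm

1.774 ohm


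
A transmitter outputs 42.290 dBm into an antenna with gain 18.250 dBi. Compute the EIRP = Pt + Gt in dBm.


EIRP = Pt + Gt = 42.290 + 18.250 = 60.54 dBm

60.54 dBm


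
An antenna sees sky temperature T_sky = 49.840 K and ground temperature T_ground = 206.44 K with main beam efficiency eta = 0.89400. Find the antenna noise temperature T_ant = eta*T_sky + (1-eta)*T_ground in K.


T_ant = 0.89400 * 49.840 + (1 - 0.89400) * 206.44 = 66.44 K

66.44 K


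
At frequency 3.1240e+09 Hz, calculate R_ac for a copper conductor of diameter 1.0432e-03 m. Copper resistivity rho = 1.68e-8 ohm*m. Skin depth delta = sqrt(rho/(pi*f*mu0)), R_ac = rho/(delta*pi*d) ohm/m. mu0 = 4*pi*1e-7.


delta = sqrt(1.68e-8 / (pi * 3.1240e+09 * 4*pi*1e-7)) = 1.167130e-06 m
R_ac = 1.68e-8 / (1.167130e-06 * pi * 1.0432e-03) = 4.392 ohm/m

4.392 ohm/m


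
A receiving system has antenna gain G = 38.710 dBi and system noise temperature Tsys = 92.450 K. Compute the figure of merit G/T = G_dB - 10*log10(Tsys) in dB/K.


G/T = 38.710 - 10*log10(92.450) = 38.710 - 19.65907 = 19.05 dB/K

19.05 dB/K


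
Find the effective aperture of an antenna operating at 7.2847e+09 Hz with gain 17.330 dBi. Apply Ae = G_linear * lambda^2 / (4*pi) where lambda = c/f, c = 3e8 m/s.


lambda = c / f = 3.0000e+08 / 7.2847e+09 = 0.04118220 m
G_linear = 10^(17.330/10) = 54.07543
Ae = G_linear * lambda^2 / (4*pi) = 54.07543 * 0.04118220^2 / (4*pi) = 7.298e-03 m^2

7.298e-03 m^2


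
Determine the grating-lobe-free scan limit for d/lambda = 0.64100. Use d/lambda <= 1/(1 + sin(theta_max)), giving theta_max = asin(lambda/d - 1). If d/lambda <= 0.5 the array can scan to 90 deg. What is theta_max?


lambda/d - 1 = 1/0.64100 - 1 = 0.5600624
theta_max = asin(0.5600624) = 34.06 deg

34.06 deg


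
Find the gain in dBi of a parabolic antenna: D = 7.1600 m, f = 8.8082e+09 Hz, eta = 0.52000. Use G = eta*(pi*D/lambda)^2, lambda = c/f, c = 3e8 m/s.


lambda = c / f = 3.0000e+08 / 8.8082e+09 = 0.03405917 m
G_linear = 0.52000 * (pi * 7.1600 / 0.03405917)^2 = 226809.4
G_dBi = 10 * log10(226809.4) = 53.56 dBi

53.56 dBi


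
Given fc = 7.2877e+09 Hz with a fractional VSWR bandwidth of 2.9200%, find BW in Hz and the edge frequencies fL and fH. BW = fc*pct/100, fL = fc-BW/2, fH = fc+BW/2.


BW = 7.2877e+09 * 2.9200/100 = 2.128008e+08 Hz
fL = 7.2877e+09 - 2.128008e+08/2 = 7.181e+09 Hz
fH = 7.2877e+09 + 2.128008e+08/2 = 7.394e+09 Hz

BW=2.128e+08 Hz, fL=7.181e+09 Hz, fH=7.394e+09 Hz


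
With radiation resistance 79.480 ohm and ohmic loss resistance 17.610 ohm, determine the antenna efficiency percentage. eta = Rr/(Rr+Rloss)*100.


eta = 79.480 / (79.480 + 17.610) * 100 = 81.86%

81.86%


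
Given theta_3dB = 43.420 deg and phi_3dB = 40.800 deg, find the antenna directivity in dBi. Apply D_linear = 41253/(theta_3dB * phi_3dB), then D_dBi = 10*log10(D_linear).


D_linear = 41253 / (43.420 * 40.800) = 23.28657
D_dBi = 10 * log10(23.28657) = 13.67 dBi

13.67 dBi


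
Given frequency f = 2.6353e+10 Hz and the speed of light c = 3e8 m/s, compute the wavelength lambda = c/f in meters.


lambda = c / f = 3.0000e+08 / 2.6353e+10 = 0.01138 m

0.01138 m


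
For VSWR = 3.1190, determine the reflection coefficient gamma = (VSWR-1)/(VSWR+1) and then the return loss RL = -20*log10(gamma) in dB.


gamma = (3.1190 - 1) / (3.1190 + 1) = 0.5144453
RL = -20 * log10(0.5144453) = 5.773 dB

5.773 dB


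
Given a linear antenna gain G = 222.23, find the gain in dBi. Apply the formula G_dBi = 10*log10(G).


G_dBi = 10 * log10(222.23) = 23.47 dBi

23.47 dBi


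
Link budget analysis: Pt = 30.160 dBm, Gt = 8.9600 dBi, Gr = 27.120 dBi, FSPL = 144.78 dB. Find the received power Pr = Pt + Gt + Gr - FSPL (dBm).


Pr = 30.160 + 8.9600 + 27.120 - 144.78 = -78.54 dBm

-78.54 dBm


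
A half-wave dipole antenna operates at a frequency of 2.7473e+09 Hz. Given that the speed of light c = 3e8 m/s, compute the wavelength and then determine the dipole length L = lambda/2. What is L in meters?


lambda = c / f = 3.0000e+08 / 2.7473e+09 = 0.1091981 m
L = lambda / 2 = 0.1091981 / 2 = 0.05460 m

0.05460 m


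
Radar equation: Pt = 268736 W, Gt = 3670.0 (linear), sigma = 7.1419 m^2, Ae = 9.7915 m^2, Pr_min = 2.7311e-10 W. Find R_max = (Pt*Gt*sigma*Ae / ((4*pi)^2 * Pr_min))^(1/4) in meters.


R^4 = 268736*3670.0*7.1419*9.7915 / ((4*pi)^2 * 2.7311e-10) = 1.599181e+18
R_max = 1.599181e+18^0.25 = 35561 m

35561 m


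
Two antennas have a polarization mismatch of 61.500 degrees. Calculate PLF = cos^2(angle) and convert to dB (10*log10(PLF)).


PLF_linear = cos^2(61.500 deg) = 0.2276805
PLF_dB = 10 * log10(0.2276805) = -6.427 dB

-6.427 dB


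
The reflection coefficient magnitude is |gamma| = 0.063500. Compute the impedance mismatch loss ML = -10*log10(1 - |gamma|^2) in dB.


ML = -10 * log10(1 - 0.063500^2) = -10 * log10(0.99596775) = 0.01755 dB

0.01755 dB


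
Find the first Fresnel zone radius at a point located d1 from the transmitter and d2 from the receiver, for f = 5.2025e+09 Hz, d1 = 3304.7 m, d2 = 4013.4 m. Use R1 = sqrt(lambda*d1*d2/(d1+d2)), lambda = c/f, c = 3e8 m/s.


lambda = c / f = 3.0000e+08 / 5.2025e+09 = 0.05766458 m
R1 = sqrt(0.05766458 * 3304.7 * 4013.4 / (3304.7 + 4013.4)) = 10.22 m

10.22 m


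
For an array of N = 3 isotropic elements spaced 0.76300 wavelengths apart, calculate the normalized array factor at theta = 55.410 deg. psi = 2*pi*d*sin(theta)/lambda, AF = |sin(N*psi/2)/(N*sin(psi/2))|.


psi = 2*pi*0.76300*sin(55.410 deg) = 3.946649 rad
AF = |sin(3*3.946649/2) / (3*sin(3.946649/2))| = 0.1287

0.1287


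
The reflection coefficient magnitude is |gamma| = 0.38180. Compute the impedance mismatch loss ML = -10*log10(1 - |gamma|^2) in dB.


ML = -10 * log10(1 - 0.38180^2) = -10 * log10(0.85422876) = 0.6843 dB

0.6843 dB


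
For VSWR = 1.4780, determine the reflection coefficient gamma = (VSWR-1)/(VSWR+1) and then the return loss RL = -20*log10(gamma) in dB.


gamma = (1.4780 - 1) / (1.4780 + 1) = 0.1928975
RL = -20 * log10(0.1928975) = 14.29 dB

14.29 dB


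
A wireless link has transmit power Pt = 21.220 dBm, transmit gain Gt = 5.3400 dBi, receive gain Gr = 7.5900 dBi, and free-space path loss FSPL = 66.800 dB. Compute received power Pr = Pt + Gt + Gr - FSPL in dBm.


Pr = 21.220 + 5.3400 + 7.5900 - 66.800 = -32.65 dBm

-32.65 dBm


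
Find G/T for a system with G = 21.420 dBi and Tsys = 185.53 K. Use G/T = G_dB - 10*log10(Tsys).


G/T = 21.420 - 10*log10(185.53) = 21.420 - 22.68414 = -1.264 dB/K

-1.264 dB/K


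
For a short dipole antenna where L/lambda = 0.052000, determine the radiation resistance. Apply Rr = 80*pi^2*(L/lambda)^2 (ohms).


Rr = 80 * pi^2 * (0.052000)^2 = 80 * 9.869604 * 2.704000e-03 = 2.135 ohm

2.135 ohm


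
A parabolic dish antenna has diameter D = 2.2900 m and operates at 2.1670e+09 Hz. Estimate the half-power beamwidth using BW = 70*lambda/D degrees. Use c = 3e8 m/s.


lambda = c / f = 3.0000e+08 / 2.1670e+09 = 0.1384402 m
BW = 70 * 0.1384402 / 2.2900 = 4.232 deg

4.232 deg


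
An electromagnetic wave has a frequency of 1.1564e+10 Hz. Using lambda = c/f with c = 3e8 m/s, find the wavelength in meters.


lambda = c / f = 3.0000e+08 / 1.1564e+10 = 0.02594 m

0.02594 m


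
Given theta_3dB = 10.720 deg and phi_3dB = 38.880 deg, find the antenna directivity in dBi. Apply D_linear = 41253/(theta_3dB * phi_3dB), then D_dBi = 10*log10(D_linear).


D_linear = 41253 / (10.720 * 38.880) = 98.97705
D_dBi = 10 * log10(98.97705) = 19.96 dBi

19.96 dBi


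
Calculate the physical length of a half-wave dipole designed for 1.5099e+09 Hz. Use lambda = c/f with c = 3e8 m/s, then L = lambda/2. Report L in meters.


lambda = c / f = 3.0000e+08 / 1.5099e+09 = 0.1986887 m
L = lambda / 2 = 0.1986887 / 2 = 0.09934 m

0.09934 m


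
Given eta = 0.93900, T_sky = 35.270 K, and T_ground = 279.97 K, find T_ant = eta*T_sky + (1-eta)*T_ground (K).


T_ant = 0.93900 * 35.270 + (1 - 0.93900) * 279.97 = 50.20 K

50.20 K


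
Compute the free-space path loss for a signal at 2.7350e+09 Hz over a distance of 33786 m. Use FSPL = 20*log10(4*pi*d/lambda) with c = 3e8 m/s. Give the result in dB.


lambda = c / f = 3.0000e+08 / 2.7350e+09 = 0.1096892 m
FSPL = 20 * log10(4*pi*33786/0.1096892) = 131.8 dB

131.8 dB


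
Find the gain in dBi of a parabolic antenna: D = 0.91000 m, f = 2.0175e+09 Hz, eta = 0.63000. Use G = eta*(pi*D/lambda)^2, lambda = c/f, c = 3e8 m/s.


lambda = c / f = 3.0000e+08 / 2.0175e+09 = 0.1486989 m
G_linear = 0.63000 * (pi * 0.91000 / 0.1486989)^2 = 232.8668
G_dBi = 10 * log10(232.8668) = 23.67 dBi

23.67 dBi


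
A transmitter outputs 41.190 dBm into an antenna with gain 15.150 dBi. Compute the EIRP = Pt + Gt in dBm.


EIRP = Pt + Gt = 41.190 + 15.150 = 56.34 dBm

56.34 dBm


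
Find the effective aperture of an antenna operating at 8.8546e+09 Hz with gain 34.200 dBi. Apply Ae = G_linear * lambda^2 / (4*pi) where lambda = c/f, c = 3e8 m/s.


lambda = c / f = 3.0000e+08 / 8.8546e+09 = 0.03388069 m
G_linear = 10^(34.200/10) = 2630.268
Ae = G_linear * lambda^2 / (4*pi) = 2630.268 * 0.03388069^2 / (4*pi) = 0.2403 m^2

0.2403 m^2


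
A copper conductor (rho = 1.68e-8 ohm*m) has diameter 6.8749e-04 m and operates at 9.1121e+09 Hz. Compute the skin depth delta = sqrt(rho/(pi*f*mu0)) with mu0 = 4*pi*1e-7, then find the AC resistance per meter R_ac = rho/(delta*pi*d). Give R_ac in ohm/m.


delta = sqrt(1.68e-8 / (pi * 9.1121e+09 * 4*pi*1e-7)) = 6.833851e-07 m
R_ac = 1.68e-8 / (6.833851e-07 * pi * 6.8749e-04) = 11.38 ohm/m

11.38 ohm/m


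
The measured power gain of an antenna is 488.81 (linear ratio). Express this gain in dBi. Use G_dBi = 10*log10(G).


G_dBi = 10 * log10(488.81) = 26.89 dBi

26.89 dBi


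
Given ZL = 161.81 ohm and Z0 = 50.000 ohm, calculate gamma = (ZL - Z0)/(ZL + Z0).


gamma = (161.81 - 50.000) / (161.81 + 50.000) = 0.5279

0.5279


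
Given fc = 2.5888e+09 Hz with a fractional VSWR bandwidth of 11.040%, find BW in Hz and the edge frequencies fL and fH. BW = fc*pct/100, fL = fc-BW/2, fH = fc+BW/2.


BW = 2.5888e+09 * 11.040/100 = 2.858035e+08 Hz
fL = 2.5888e+09 - 2.858035e+08/2 = 2.446e+09 Hz
fH = 2.5888e+09 + 2.858035e+08/2 = 2.732e+09 Hz

BW=2.858e+08 Hz, fL=2.446e+09 Hz, fH=2.732e+09 Hz


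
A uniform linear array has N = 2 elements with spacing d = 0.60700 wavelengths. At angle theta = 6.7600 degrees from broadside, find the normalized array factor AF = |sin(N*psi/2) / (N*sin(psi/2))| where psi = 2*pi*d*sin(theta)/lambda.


psi = 2*pi*0.60700*sin(6.7600 deg) = 0.4489361 rad
AF = |sin(2*0.4489361/2) / (2*sin(0.4489361/2))| = 0.9749

0.9749


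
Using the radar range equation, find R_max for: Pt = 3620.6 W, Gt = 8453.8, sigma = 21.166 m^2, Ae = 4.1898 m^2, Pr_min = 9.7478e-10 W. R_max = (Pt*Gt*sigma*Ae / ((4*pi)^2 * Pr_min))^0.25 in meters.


R^4 = 3620.6*8453.8*21.166*4.1898 / ((4*pi)^2 * 9.7478e-10) = 1.763349e+16
R_max = 1.763349e+16^0.25 = 11524 m

11524 m


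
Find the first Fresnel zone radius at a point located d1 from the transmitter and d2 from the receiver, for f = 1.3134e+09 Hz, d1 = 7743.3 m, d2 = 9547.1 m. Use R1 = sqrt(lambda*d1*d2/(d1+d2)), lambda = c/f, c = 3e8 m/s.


lambda = c / f = 3.0000e+08 / 1.3134e+09 = 0.2284148 m
R1 = sqrt(0.2284148 * 7743.3 * 9547.1 / (7743.3 + 9547.1)) = 31.25 m

31.25 m


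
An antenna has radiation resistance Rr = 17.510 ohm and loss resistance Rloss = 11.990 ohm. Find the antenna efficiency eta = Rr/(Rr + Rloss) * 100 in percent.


eta = 17.510 / (17.510 + 11.990) * 100 = 59.36%

59.36%


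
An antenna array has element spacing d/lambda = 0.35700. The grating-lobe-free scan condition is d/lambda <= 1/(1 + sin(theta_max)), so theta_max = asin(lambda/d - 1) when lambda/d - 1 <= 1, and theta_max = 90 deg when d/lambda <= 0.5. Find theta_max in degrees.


lambda/d - 1 = 1/0.35700 - 1 = 1.801120 >= 1
d/lambda <= 0.5, so the array can scan to endfire without grating lobes: theta_max = 90 deg

90 deg


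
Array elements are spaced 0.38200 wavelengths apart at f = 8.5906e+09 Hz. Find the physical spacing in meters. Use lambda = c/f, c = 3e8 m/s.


lambda = c / f = 3.0000e+08 / 8.5906e+09 = 0.03492189 m
d = 0.38200 * 0.03492189 = 0.01334 m

0.01334 m


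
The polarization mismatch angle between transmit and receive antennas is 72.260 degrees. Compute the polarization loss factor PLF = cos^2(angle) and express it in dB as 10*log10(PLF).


PLF_linear = cos^2(72.260 deg) = 0.09284091
PLF_dB = 10 * log10(0.09284091) = -10.32 dB

-10.32 dB


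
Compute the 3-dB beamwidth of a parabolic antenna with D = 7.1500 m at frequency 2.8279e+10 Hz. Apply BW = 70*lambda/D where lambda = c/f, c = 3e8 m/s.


lambda = c / f = 3.0000e+08 / 2.8279e+10 = 0.01060858 m
BW = 70 * 0.01060858 / 7.1500 = 0.1039 deg

0.1039 deg


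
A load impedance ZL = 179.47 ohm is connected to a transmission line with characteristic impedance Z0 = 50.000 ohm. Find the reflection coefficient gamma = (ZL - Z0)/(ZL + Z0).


gamma = (179.47 - 50.000) / (179.47 + 50.000) = 0.5642

0.5642


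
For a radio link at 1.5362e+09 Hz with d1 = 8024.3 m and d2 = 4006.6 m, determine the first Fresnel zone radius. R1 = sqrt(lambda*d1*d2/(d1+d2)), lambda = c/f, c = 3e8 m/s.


lambda = c / f = 3.0000e+08 / 1.5362e+09 = 0.1952871 m
R1 = sqrt(0.1952871 * 8024.3 * 4006.6 / (8024.3 + 4006.6)) = 22.84 m

22.84 m


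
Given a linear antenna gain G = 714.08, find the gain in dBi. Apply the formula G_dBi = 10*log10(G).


G_dBi = 10 * log10(714.08) = 28.54 dBi

28.54 dBi


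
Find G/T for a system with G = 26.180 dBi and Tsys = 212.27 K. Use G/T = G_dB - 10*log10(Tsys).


G/T = 26.180 - 10*log10(212.27) = 26.180 - 23.26889 = 2.911 dB/K

2.911 dB/K


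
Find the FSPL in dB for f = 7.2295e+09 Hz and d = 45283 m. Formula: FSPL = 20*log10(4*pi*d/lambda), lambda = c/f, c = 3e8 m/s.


lambda = c / f = 3.0000e+08 / 7.2295e+09 = 0.04149665 m
FSPL = 20 * log10(4*pi*45283/0.04149665) = 142.7 dB

142.7 dB


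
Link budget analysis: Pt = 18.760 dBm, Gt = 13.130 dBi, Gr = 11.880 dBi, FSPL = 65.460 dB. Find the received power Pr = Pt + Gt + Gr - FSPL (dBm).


Pr = 18.760 + 13.130 + 11.880 - 65.460 = -21.69 dBm

-21.69 dBm


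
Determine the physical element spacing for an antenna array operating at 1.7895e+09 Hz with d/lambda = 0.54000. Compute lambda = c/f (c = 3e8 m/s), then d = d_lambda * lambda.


lambda = c / f = 3.0000e+08 / 1.7895e+09 = 0.1676446 m
d = 0.54000 * 0.1676446 = 0.09053 m

0.09053 m


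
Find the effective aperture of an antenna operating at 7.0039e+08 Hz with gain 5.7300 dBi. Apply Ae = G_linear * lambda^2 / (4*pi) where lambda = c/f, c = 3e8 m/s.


lambda = c / f = 3.0000e+08 / 7.0039e+08 = 0.4283328 m
G_linear = 10^(5.7300/10) = 3.741106
Ae = G_linear * lambda^2 / (4*pi) = 3.741106 * 0.4283328^2 / (4*pi) = 0.05462 m^2

0.05462 m^2


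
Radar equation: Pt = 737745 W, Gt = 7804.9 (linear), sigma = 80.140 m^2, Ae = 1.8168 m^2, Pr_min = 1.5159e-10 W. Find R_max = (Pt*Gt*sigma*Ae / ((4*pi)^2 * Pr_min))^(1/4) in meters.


R^4 = 737745*7804.9*80.140*1.8168 / ((4*pi)^2 * 1.5159e-10) = 3.502191e+19
R_max = 3.502191e+19^0.25 = 76928 m

76928 m


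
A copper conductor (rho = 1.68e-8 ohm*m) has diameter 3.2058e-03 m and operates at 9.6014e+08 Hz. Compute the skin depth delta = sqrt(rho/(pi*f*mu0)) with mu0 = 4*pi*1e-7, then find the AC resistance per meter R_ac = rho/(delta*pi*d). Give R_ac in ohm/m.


delta = sqrt(1.68e-8 / (pi * 9.6014e+08 * 4*pi*1e-7)) = 2.105268e-06 m
R_ac = 1.68e-8 / (2.105268e-06 * pi * 3.2058e-03) = 0.7923 ohm/m

0.7923 ohm/m


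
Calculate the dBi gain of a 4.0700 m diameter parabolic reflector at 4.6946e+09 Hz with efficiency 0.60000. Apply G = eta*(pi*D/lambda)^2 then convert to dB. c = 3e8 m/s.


lambda = c / f = 3.0000e+08 / 4.6946e+09 = 0.06390321 m
G_linear = 0.60000 * (pi * 4.0700 / 0.06390321)^2 = 24021.19
G_dBi = 10 * log10(24021.19) = 43.81 dBi

43.81 dBi


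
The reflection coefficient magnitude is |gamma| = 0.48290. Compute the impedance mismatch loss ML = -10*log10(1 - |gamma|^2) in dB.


ML = -10 * log10(1 - 0.48290^2) = -10 * log10(0.76680759) = 1.153 dB

1.153 dB


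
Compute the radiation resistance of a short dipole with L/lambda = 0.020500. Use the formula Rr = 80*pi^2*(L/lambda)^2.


Rr = 80 * pi^2 * (0.020500)^2 = 80 * 9.869604 * 4.202500e-04 = 0.3318 ohm

0.3318 ohm


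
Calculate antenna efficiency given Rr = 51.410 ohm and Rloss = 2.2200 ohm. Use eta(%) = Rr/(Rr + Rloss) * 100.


eta = 51.410 / (51.410 + 2.2200) * 100 = 95.86%

95.86%


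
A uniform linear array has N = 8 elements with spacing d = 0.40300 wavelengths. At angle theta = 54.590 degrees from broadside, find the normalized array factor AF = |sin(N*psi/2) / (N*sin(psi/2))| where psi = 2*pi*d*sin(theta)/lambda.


psi = 2*pi*0.40300*sin(54.590 deg) = 2.063748 rad
AF = |sin(8*2.063748/2) / (8*sin(2.063748/2))| = 0.1341

0.1341


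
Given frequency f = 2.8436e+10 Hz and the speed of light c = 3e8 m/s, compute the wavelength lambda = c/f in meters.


lambda = c / f = 3.0000e+08 / 2.8436e+10 = 0.01055 m

0.01055 m


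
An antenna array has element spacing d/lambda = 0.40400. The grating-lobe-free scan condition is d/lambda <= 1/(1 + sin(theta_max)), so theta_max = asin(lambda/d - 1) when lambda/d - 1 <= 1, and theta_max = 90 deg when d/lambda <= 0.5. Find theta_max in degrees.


lambda/d - 1 = 1/0.40400 - 1 = 1.475248 >= 1
d/lambda <= 0.5, so the array can scan to endfire without grating lobes: theta_max = 90 deg

90 deg


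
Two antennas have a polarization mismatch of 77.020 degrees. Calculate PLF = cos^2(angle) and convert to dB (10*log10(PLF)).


PLF_linear = cos^2(77.020 deg) = 0.05045007
PLF_dB = 10 * log10(0.05045007) = -12.97 dB

-12.97 dB


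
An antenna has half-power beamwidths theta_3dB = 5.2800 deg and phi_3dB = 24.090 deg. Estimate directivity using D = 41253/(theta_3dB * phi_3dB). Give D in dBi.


D_linear = 41253 / (5.2800 * 24.090) = 324.3283
D_dBi = 10 * log10(324.3283) = 25.11 dBi

25.11 dBi


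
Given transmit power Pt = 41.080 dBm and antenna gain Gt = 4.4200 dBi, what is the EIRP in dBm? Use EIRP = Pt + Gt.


EIRP = Pt + Gt = 41.080 + 4.4200 = 45.50 dBm

45.50 dBm


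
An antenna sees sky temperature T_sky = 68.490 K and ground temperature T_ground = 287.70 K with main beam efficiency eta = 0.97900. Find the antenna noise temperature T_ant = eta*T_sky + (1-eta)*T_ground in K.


T_ant = 0.97900 * 68.490 + (1 - 0.97900) * 287.70 = 73.09 K

73.09 K


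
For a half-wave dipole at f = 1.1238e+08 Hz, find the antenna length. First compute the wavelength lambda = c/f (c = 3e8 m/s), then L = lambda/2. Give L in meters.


lambda = c / f = 3.0000e+08 / 1.1238e+08 = 2.669514 m
L = lambda / 2 = 2.669514 / 2 = 1.335 m

1.335 m


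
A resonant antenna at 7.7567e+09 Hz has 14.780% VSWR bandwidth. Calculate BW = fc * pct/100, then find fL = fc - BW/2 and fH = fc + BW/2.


BW = 7.7567e+09 * 14.780/100 = 1.146440e+09 Hz
fL = 7.7567e+09 - 1.146440e+09/2 = 7.183e+09 Hz
fH = 7.7567e+09 + 1.146440e+09/2 = 8.330e+09 Hz

BW=1.146e+09 Hz, fL=7.183e+09 Hz, fH=8.330e+09 Hz


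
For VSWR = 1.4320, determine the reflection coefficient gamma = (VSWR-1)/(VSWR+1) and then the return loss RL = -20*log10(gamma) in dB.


gamma = (1.4320 - 1) / (1.4320 + 1) = 0.1776316
RL = -20 * log10(0.1776316) = 15.01 dB

15.01 dB


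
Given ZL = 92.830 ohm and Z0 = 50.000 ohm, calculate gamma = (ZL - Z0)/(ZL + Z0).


gamma = (92.830 - 50.000) / (92.830 + 50.000) = 0.2999

0.2999


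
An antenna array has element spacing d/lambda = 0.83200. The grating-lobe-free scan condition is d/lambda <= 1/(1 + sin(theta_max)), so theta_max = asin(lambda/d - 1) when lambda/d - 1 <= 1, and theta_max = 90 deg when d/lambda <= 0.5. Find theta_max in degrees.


lambda/d - 1 = 1/0.83200 - 1 = 0.2019231
theta_max = asin(0.2019231) = 11.65 deg

11.65 deg


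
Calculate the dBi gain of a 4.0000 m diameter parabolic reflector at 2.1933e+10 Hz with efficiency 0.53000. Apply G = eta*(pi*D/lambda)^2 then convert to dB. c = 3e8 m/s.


lambda = c / f = 3.0000e+08 / 2.1933e+10 = 0.01367802 m
G_linear = 0.53000 * (pi * 4.0000 / 0.01367802)^2 = 447351.7
G_dBi = 10 * log10(447351.7) = 56.51 dBi

56.51 dBi


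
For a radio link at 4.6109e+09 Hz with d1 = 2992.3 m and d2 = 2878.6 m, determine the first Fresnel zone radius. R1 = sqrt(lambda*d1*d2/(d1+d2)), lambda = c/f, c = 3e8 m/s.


lambda = c / f = 3.0000e+08 / 4.6109e+09 = 0.06506322 m
R1 = sqrt(0.06506322 * 2992.3 * 2878.6 / (2992.3 + 2878.6)) = 9.770 m

9.770 m


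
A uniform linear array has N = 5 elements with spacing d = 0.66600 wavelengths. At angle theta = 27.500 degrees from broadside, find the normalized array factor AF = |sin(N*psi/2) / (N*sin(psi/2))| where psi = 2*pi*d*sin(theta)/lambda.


psi = 2*pi*0.66600*sin(27.500 deg) = 1.932234 rad
AF = |sin(5*1.932234/2) / (5*sin(1.932234/2))| = 0.2414

0.2414


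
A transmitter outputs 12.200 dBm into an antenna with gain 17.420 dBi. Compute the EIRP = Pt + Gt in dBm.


EIRP = Pt + Gt = 12.200 + 17.420 = 29.62 dBm

29.62 dBm


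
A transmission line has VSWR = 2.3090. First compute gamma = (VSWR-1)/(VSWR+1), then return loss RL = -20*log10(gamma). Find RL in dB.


gamma = (2.3090 - 1) / (2.3090 + 1) = 0.3955878
RL = -20 * log10(0.3955878) = 8.055 dB

8.055 dB


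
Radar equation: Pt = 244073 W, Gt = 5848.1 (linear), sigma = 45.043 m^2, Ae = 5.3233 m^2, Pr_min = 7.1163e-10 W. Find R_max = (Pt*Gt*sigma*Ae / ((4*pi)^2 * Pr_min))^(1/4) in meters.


R^4 = 244073*5848.1*45.043*5.3233 / ((4*pi)^2 * 7.1163e-10) = 3.045572e+18
R_max = 3.045572e+18^0.25 = 41775 m

41775 m


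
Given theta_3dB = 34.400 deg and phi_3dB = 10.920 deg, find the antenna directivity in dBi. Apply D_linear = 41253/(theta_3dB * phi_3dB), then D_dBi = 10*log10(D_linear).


D_linear = 41253 / (34.400 * 10.920) = 109.8182
D_dBi = 10 * log10(109.8182) = 20.41 dBi

20.41 dBi


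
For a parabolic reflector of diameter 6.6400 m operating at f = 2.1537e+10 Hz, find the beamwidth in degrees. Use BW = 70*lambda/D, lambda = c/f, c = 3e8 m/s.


lambda = c / f = 3.0000e+08 / 2.1537e+10 = 0.01392952 m
BW = 70 * 0.01392952 / 6.6400 = 0.1468 deg

0.1468 deg


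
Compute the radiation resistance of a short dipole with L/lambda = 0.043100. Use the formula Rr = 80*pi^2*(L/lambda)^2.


Rr = 80 * pi^2 * (0.043100)^2 = 80 * 9.869604 * 1.857610e-03 = 1.467 ohm

1.467 ohm


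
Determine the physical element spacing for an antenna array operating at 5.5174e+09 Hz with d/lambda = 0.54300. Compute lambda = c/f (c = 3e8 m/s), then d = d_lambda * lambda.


lambda = c / f = 3.0000e+08 / 5.5174e+09 = 0.05437344 m
d = 0.54300 * 0.05437344 = 0.02952 m

0.02952 m


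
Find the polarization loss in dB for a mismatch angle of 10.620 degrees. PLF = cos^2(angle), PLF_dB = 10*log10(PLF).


PLF_linear = cos^2(10.620 deg) = 0.9660356
PLF_dB = 10 * log10(0.9660356) = -0.1501 dB

-0.1501 dB


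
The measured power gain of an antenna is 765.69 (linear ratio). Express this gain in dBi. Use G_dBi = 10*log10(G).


G_dBi = 10 * log10(765.69) = 28.84 dBi

28.84 dBi


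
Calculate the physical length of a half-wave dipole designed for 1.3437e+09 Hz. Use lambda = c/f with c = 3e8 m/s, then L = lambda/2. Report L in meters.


lambda = c / f = 3.0000e+08 / 1.3437e+09 = 0.2232641 m
L = lambda / 2 = 0.2232641 / 2 = 0.1116 m

0.1116 m


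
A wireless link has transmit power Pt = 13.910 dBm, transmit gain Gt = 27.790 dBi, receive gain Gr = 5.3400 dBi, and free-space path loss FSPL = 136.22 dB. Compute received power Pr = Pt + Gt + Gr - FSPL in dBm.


Pr = 13.910 + 27.790 + 5.3400 - 136.22 = -89.18 dBm

-89.18 dBm


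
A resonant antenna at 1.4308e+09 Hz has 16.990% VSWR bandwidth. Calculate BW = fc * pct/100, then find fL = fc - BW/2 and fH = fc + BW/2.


BW = 1.4308e+09 * 16.990/100 = 2.430929e+08 Hz
fL = 1.4308e+09 - 2.430929e+08/2 = 1.309e+09 Hz
fH = 1.4308e+09 + 2.430929e+08/2 = 1.552e+09 Hz

BW=2.431e+08 Hz, fL=1.309e+09 Hz, fH=1.552e+09 Hz


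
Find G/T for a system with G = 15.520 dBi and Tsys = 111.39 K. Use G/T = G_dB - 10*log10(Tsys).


G/T = 15.520 - 10*log10(111.39) = 15.520 - 20.46846 = -4.948 dB/K

-4.948 dB/K


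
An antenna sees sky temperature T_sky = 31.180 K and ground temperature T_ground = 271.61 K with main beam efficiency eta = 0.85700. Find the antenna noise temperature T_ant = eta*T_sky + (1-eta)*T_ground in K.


T_ant = 0.85700 * 31.180 + (1 - 0.85700) * 271.61 = 65.56 K

65.56 K


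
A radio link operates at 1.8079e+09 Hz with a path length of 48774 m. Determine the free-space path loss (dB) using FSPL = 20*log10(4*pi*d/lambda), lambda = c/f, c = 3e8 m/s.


lambda = c / f = 3.0000e+08 / 1.8079e+09 = 0.1659384 m
FSPL = 20 * log10(4*pi*48774/0.1659384) = 131.3 dB

131.3 dB


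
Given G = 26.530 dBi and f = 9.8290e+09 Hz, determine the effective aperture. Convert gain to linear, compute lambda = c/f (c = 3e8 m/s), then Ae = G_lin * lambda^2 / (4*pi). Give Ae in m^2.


lambda = c / f = 3.0000e+08 / 9.8290e+09 = 0.03052192 m
G_linear = 10^(26.530/10) = 449.7799
Ae = G_linear * lambda^2 / (4*pi) = 449.7799 * 0.03052192^2 / (4*pi) = 0.03334 m^2

0.03334 m^2


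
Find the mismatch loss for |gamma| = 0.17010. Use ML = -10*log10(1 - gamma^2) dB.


ML = -10 * log10(1 - 0.17010^2) = -10 * log10(0.97106599) = 0.1275 dB

0.1275 dB


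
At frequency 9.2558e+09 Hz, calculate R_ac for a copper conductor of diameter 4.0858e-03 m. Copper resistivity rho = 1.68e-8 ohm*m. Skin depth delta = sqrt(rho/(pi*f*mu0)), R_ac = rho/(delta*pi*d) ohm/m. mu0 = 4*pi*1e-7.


delta = sqrt(1.68e-8 / (pi * 9.2558e+09 * 4*pi*1e-7)) = 6.780595e-07 m
R_ac = 1.68e-8 / (6.780595e-07 * pi * 4.0858e-03) = 1.930 ohm/m

1.930 ohm/m


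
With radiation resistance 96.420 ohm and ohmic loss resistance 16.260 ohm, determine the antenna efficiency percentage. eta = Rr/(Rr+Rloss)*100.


eta = 96.420 / (96.420 + 16.260) * 100 = 85.57%

85.57%


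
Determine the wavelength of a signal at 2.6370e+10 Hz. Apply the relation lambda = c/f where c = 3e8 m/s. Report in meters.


lambda = c / f = 3.0000e+08 / 2.6370e+10 = 0.01138 m

0.01138 m


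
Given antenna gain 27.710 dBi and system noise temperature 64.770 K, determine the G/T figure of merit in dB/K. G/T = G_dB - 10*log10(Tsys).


G/T = 27.710 - 10*log10(64.770) = 27.710 - 18.11374 = 9.596 dB/K

9.596 dB/K


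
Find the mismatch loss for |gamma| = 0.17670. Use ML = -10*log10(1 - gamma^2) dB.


ML = -10 * log10(1 - 0.17670^2) = -10 * log10(0.96877711) = 0.1378 dB

0.1378 dB


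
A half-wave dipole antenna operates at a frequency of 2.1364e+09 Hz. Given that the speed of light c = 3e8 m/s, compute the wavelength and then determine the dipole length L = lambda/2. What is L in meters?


lambda = c / f = 3.0000e+08 / 2.1364e+09 = 0.1404231 m
L = lambda / 2 = 0.1404231 / 2 = 0.07021 m

0.07021 m
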